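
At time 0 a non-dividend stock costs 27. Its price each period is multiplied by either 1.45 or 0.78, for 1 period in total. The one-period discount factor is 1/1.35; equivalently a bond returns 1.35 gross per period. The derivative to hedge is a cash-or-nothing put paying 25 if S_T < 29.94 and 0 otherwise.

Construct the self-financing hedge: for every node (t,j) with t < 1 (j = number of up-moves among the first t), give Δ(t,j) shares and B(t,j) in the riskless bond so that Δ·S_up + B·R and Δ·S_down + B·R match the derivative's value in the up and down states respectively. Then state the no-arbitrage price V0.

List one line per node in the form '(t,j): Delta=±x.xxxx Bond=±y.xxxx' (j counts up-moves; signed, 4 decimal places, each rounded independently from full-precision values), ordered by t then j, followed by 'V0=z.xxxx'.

Risk-neutral probability p* = (R−d)/(u−d) = (1.35−0.78)/(1.45−0.78) = 0.8507.
At expiry t=1: V(1,0)=25.0000, V(1,1)=0.0000
  t=0,j=0: stock 27.0000 → up 39.1500 (V=0.0000), down 21.0600 (V=25.0000). Price 2.7640; hedge Δ=-1.3820, bond B=40.0774.
Each (Δ,B) replicates both successor values, so the strategy is self-financing and V0 is arbitrage-free.

(0,0): Delta=-1.3820 Bond=40.0774
V0=2.7640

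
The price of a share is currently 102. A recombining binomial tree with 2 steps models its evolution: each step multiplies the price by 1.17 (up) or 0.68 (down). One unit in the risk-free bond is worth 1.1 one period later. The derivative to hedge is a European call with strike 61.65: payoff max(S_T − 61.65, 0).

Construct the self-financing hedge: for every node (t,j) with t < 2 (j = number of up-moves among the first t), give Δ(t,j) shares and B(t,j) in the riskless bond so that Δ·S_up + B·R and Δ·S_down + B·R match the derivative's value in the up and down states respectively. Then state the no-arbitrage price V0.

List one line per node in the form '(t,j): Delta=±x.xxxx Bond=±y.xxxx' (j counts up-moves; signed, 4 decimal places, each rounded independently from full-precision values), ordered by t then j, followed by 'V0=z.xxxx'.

(0,0): Delta=0.9624 Bond=-46.8669
(1,0): Delta=0.5738 Bond=-24.6026
(1,1): Delta=1.0000 Bond=-56.0455
V0=51.2939

Risk-neutral probability p* = (R−d)/(u−d) = (1.1−0.68)/(1.17−0.68) = 0.8571.
At expiry t=2: V(2,0)=0.0000, V(2,1)=19.5012, V(2,2)=77.9778
  t=1,j=0: stock 69.3600 → up 81.1512 (V=19.5012), down 47.1648 (V=0.0000). Price 15.1957; hedge Δ=0.5738, bond B=-24.6026.
  t=1,j=1: stock 119.3400 → up 139.6278 (V=77.9778), down 81.1512 (V=19.5012). Price 63.2945; hedge Δ=1.0000, bond B=-56.0455.
  t=0,j=0: stock 102.0000 → up 119.3400 (V=63.2945), down 69.3600 (V=15.1957). Price 51.2939; hedge Δ=0.9624, bond B=-46.8669.
Self-financing check: at every node Δ·S+B equals the discounted successor values.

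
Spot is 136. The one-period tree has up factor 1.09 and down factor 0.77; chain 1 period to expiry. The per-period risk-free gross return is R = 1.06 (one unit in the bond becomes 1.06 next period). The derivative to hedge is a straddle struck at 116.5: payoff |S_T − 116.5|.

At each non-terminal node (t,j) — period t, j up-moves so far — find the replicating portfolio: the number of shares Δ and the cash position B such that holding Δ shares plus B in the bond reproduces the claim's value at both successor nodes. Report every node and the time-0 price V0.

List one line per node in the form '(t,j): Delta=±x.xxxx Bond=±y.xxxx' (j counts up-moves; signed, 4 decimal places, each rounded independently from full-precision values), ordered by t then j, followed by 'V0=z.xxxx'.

The replicating-portfolio and risk-neutral prices coincide; use p* = (1.06−0.77)/(1.09−0.77) = 0.9062 for the latter.
Payoff layer (t=1): V(1,0)=11.7800, V(1,1)=31.7400
Node (0,0) S=136.0000: V=(p*·31.7400+(1−p*)·11.7800)/1.06=28.1781; Δ=(31.7400−11.7800)/(148.2400−104.7200)=0.4586; B=V−Δ·S=-34.1969
Check: Δ(0,0)·S0 + B(0,0) = 28.1781 = V0.

(0,0): Delta=0.4586 Bond=-34.1969
V0=28.1781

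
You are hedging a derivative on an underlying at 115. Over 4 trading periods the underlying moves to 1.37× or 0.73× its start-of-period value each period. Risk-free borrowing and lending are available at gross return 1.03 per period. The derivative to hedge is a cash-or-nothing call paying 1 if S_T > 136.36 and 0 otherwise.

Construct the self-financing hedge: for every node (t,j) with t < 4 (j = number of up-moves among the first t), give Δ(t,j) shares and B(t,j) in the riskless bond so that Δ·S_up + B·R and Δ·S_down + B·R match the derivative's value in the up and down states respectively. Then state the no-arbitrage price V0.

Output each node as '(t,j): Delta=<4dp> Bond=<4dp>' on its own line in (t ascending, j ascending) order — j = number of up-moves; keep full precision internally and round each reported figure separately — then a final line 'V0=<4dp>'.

(0,0): Delta=0.0044 Bond=-0.2634
(1,0): Delta=0.0039 Bond=-0.2294
(1,1): Delta=0.0047 Bond=-0.3188
(2,0): Delta=0.0000 Bond=0.0000
(2,1): Delta=0.0062 Bond=-0.5040
(2,2): Delta=0.0037 Bond=-0.1293
(3,0): Delta=0.0000 Bond=0.0000
(3,1): Delta=0.0000 Bond=0.0000
(3,2): Delta=0.0099 Bond=-1.1074
(3,3): Delta=0.0000 Bond=0.9709
V0=0.2374

Since d<R<u, set p* = (R−d)/(u−d) = 0.4688; price each node as the discounted p*-expectation of its children.
Payoff layer (t=4): V(4,0)=0.0000, V(4,1)=0.0000, V(4,2)=0.0000, V(4,3)=1.0000, V(4,4)=1.0000
Node (3,0) S=44.7370: V=(p*·0.0000+(1−p*)·0.0000)/1.03=0.0000; Δ=(0.0000−0.0000)/(61.2896−32.6580)=0.0000; B=V−Δ·S=0.0000
Node (3,1) S=83.9584: V=(p*·0.0000+(1−p*)·0.0000)/1.03=0.0000; Δ=(0.0000−0.0000)/(115.0230−61.2896)=0.0000; B=V−Δ·S=0.0000
Node (3,2) S=157.5658: V=(p*·1.0000+(1−p*)·0.0000)/1.03=0.4551; Δ=(1.0000−0.0000)/(215.8651−115.0230)=0.0099; B=V−Δ·S=-1.1074
Node (3,3) S=295.7056: V=(p*·1.0000+(1−p*)·1.0000)/1.03=0.9709; Δ=(1.0000−1.0000)/(405.1167−215.8651)=0.0000; B=V−Δ·S=0.9709
Node (2,0) S=61.2835: V=(p*·0.0000+(1−p*)·0.0000)/1.03=0.0000; Δ=(0.0000−0.0000)/(83.9584−44.7370)=0.0000; B=V−Δ·S=0.0000
Node (2,1) S=115.0115: V=(p*·0.4551+(1−p*)·0.0000)/1.03=0.2071; Δ=(0.4551−0.0000)/(157.5658−83.9584)=0.0062; B=V−Δ·S=-0.5040
Node (2,2) S=215.8435: V=(p*·0.9709+(1−p*)·0.4551)/1.03=0.6766; Δ=(0.9709−0.4551)/(295.7056−157.5658)=0.0037; B=V−Δ·S=-0.1293
Node (1,0) S=83.9500: V=(p*·0.2071+(1−p*)·0.0000)/1.03=0.0943; Δ=(0.2071−0.0000)/(115.0115−61.2835)=0.0039; B=V−Δ·S=-0.2294
Node (1,1) S=157.5500: V=(p*·0.6766+(1−p*)·0.2071)/1.03=0.4147; Δ=(0.6766−0.2071)/(215.8435−115.0115)=0.0047; B=V−Δ·S=-0.3188
Node (0,0) S=115.0000: V=(p*·0.4147+(1−p*)·0.0943)/1.03=0.2374; Δ=(0.4147−0.0943)/(157.5500−83.9500)=0.0044; B=V−Δ·S=-0.2634
Each (Δ,B) replicates both successor values, so the strategy is self-financing and V0 is arbitrage-free.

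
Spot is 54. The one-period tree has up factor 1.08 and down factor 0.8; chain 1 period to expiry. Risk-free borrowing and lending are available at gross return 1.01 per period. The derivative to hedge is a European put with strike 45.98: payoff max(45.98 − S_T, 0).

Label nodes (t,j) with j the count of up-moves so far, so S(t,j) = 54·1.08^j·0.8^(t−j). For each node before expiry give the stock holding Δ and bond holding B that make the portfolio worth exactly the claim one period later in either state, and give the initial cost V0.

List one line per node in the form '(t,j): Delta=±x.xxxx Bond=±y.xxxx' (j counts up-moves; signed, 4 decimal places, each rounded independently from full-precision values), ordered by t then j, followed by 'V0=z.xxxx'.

(0,0): Delta=-0.1839 Bond=10.6167
V0=0.6881

Under the risk-neutral measure, an up-move has probability p* = (R−d)/(u−d) = 0.7500 and values discount at R = 1.01.
At expiry t=1: V(1,0)=2.7800, V(1,1)=0.0000
(0,0): S=54.0000. Δ = (V_up−V_dn)/(S_up−S_dn) = (0.0000−2.7800)/(58.3200−43.2000) = -0.1839. V = [p*·0.0000 + (1−p*)·2.7800]/1.01 = 0.6881. B = V − Δ·S = 10.6167.
Root portfolio cost Δ·54+B reproduces V0=0.6881.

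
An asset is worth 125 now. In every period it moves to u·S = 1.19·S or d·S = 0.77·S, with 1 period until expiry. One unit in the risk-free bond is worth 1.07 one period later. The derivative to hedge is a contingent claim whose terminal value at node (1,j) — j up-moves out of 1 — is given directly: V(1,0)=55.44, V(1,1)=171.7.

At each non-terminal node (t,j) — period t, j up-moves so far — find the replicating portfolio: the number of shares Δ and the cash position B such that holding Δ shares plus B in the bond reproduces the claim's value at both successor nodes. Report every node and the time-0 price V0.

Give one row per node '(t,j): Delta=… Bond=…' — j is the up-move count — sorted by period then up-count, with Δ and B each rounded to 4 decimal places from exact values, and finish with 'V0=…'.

Under the risk-neutral measure, an up-move has probability p* = (R−d)/(u−d) = 0.7143 and values discount at R = 1.07.
Payoff layer (t=1): V(1,0)=55.4400, V(1,1)=171.7000
(0,0): S=125.0000. Δ = (V_up−V_dn)/(S_up−S_dn) = (171.7000−55.4400)/(148.7500−96.2500) = 2.2145. V = [p*·171.7000 + (1−p*)·55.4400]/1.07 = 129.4232. B = V − Δ·S = -147.3863.
The time-0 hedge costs 129.4232, which is the no-arbitrage price.

(0,0): Delta=2.2145 Bond=-147.3863
V0=129.4232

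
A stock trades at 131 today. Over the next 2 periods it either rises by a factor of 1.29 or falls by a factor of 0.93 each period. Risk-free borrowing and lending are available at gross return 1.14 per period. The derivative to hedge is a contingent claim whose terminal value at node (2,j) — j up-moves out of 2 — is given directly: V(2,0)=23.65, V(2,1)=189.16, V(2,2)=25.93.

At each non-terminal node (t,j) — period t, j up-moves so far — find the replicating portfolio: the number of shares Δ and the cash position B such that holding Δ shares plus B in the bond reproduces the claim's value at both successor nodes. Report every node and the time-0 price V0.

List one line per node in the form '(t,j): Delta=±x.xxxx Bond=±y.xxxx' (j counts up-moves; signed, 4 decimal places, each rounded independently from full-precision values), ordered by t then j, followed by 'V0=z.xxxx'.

(0,0): Delta=-0.4884 Bond=144.6775
(1,0): Delta=3.7737 Bond=-354.3136
(1,1): Delta=-2.6831 Bond=535.8224
V0=80.7034

Risk-neutral probability p* = (R−d)/(u−d) = (1.14−0.93)/(1.29−0.93) = 0.5833.
Terminal payoffs: V(2,0)=23.6500, V(2,1)=189.1600, V(2,2)=25.9300
Node (1,0) S=121.8300: V=(p*·189.1600+(1−p*)·23.6500)/1.14=105.4364; Δ=(189.1600−23.6500)/(157.1607−113.3019)=3.7737; B=V−Δ·S=-354.3136
Node (1,1) S=168.9900: V=(p*·25.9300+(1−p*)·189.1600)/1.14=82.4057; Δ=(25.9300−189.1600)/(217.9971−157.1607)=-2.6831; B=V−Δ·S=535.8224
Node (0,0) S=131.0000: V=(p*·82.4057+(1−p*)·105.4364)/1.14=80.7034; Δ=(82.4057−105.4364)/(168.9900−121.8300)=-0.4884; B=V−Δ·S=144.6775
The time-0 hedge costs 80.7034, which is the no-arbitrage price.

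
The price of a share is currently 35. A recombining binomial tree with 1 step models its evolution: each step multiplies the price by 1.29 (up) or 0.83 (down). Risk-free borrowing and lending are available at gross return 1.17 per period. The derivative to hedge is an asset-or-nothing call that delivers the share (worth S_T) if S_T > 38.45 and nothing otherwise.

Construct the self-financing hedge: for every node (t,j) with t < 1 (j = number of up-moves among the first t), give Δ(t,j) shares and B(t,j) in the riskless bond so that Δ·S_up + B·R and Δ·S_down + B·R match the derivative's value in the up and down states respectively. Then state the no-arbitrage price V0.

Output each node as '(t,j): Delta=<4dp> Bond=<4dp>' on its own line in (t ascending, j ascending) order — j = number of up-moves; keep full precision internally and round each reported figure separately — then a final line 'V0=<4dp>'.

(0,0): Delta=2.8043 Bond=-69.6293
V0=28.5229

Risk-neutral probability p* = (R−d)/(u−d) = (1.17−0.83)/(1.29−0.83) = 0.7391.
At expiry t=1: V(1,0)=0.0000, V(1,1)=45.1500
(0,0): S=35.0000. Δ = (V_up−V_dn)/(S_up−S_dn) = (45.1500−0.0000)/(45.1500−29.0500) = 2.8043. V = [p*·45.1500 + (1−p*)·0.0000]/1.17 = 28.5229. B = V − Δ·S = -69.6293.
Each (Δ,B) replicates both successor values, so the strategy is self-financing and V0 is arbitrage-free.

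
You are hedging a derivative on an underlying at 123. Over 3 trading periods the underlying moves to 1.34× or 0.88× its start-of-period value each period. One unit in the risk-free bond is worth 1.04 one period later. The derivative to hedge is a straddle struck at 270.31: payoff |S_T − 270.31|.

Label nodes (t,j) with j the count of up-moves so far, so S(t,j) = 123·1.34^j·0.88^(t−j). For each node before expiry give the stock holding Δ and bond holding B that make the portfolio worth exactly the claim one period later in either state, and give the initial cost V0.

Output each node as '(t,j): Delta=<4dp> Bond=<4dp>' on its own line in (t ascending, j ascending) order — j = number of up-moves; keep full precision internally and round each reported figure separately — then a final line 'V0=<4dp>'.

The replicating-portfolio and risk-neutral prices coincide; use p* = (1.04−0.88)/(1.34−0.88) = 0.3478 for the latter.
At expiry t=3: V(3,0)=186.4889, V(3,1)=142.6734, V(3,2)=75.9543, V(3,3)=25.6408
(2,0): S=95.2512. Δ = (V_up−V_dn)/(S_up−S_dn) = (142.6734−186.4889)/(127.6366−83.8211) = -1.0000. V = [p*·142.6734 + (1−p*)·186.4889]/1.04 = 164.6623. B = V − Δ·S = 259.9135.
(2,1): S=145.0416. Δ = (V_up−V_dn)/(S_up−S_dn) = (75.9543−142.6734)/(194.3557−127.6366) = -1.0000. V = [p*·75.9543 + (1−p*)·142.6734]/1.04 = 114.8719. B = V − Δ·S = 259.9135.
(2,2): S=220.8588. Δ = (V_up−V_dn)/(S_up−S_dn) = (25.6408−75.9543)/(295.9508−194.3557) = -0.4952. V = [p*·25.6408 + (1−p*)·75.9543]/1.04 = 56.2057. B = V − Δ·S = 165.5828.
(1,0): S=108.2400. Δ = (V_up−V_dn)/(S_up−S_dn) = (114.8719−164.6623)/(145.0416−95.2512) = -1.0000. V = [p*·114.8719 + (1−p*)·164.6623]/1.04 = 141.6768. B = V − Δ·S = 249.9168.
(1,1): S=164.8200. Δ = (V_up−V_dn)/(S_up−S_dn) = (56.2057−114.8719)/(220.8588−145.0416) = -0.7738. V = [p*·56.2057 + (1−p*)·114.8719]/1.04 = 90.8329. B = V − Δ·S = 218.3681.
(0,0): S=123.0000. Δ = (V_up−V_dn)/(S_up−S_dn) = (90.8329−141.6768)/(164.8200−108.2400) = -0.8986. V = [p*·90.8329 + (1−p*)·141.6768]/1.04 = 119.2230. B = V − Δ·S = 229.7532.
Each (Δ,B) replicates both successor values, so the strategy is self-financing and V0 is arbitrage-free.

(0,0): Delta=-0.8986 Bond=229.7532
(1,0): Delta=-1.0000 Bond=249.9168
(1,1): Delta=-0.7738 Bond=218.3681
(2,0): Delta=-1.0000 Bond=259.9135
(2,1): Delta=-1.0000 Bond=259.9135
(2,2): Delta=-0.4952 Bond=165.5828
V0=119.2230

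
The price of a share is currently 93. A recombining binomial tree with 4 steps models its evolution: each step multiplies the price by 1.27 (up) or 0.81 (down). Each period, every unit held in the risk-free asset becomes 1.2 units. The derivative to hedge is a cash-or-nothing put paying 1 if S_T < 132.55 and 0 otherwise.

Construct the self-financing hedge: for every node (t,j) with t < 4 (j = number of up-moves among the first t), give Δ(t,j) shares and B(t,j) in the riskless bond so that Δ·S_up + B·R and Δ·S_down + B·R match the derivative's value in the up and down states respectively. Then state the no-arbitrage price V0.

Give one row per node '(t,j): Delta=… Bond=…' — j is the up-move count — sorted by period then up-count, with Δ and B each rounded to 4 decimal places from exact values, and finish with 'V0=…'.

The replicating-portfolio and risk-neutral prices coincide; use p* = (1.2−0.81)/(1.27−0.81) = 0.8478 for the latter.
At expiry t=4: V(4,0)=1.0000, V(4,1)=1.0000, V(4,2)=1.0000, V(4,3)=0.0000, V(4,4)=0.0000
(3,0): S=49.4240. Δ = (V_up−V_dn)/(S_up−S_dn) = (1.0000−1.0000)/(62.7685−40.0335) = 0.0000. V = [p*·1.0000 + (1−p*)·1.0000]/1.2 = 0.8333. B = V − Δ·S = 0.8333.
(3,1): S=77.4920. Δ = (V_up−V_dn)/(S_up−S_dn) = (1.0000−1.0000)/(98.4148−62.7685) = 0.0000. V = [p*·1.0000 + (1−p*)·1.0000]/1.2 = 0.8333. B = V − Δ·S = 0.8333.
(3,2): S=121.4998. Δ = (V_up−V_dn)/(S_up−S_dn) = (0.0000−1.0000)/(154.3047−98.4148) = -0.0179. V = [p*·0.0000 + (1−p*)·1.0000]/1.2 = 0.1268. B = V − Δ·S = 2.3007.
(3,3): S=190.4996. Δ = (V_up−V_dn)/(S_up−S_dn) = (0.0000−0.0000)/(241.9345−154.3047) = 0.0000. V = [p*·0.0000 + (1−p*)·0.0000]/1.2 = 0.0000. B = V − Δ·S = 0.0000.
(2,0): S=61.0173. Δ = (V_up−V_dn)/(S_up−S_dn) = (0.8333−0.8333)/(77.4920−49.4240) = 0.0000. V = [p*·0.8333 + (1−p*)·0.8333]/1.2 = 0.6944. B = V − Δ·S = 0.6944.
(2,1): S=95.6691. Δ = (V_up−V_dn)/(S_up−S_dn) = (0.1268−0.8333)/(121.4998−77.4920) = -0.0161. V = [p*·0.1268 + (1−p*)·0.8333]/1.2 = 0.1953. B = V − Δ·S = 1.7312.
(2,2): S=149.9997. Δ = (V_up−V_dn)/(S_up−S_dn) = (0.0000−0.1268)/(190.4996−121.4998) = -0.0018. V = [p*·0.0000 + (1−p*)·0.1268]/1.2 = 0.0161. B = V − Δ·S = 0.2918.
(1,0): S=75.3300. Δ = (V_up−V_dn)/(S_up−S_dn) = (0.1953−0.6944)/(95.6691−61.0173) = -0.0144. V = [p*·0.1953 + (1−p*)·0.6944]/1.2 = 0.2260. B = V − Δ·S = 1.3112.
(1,1): S=118.1100. Δ = (V_up−V_dn)/(S_up−S_dn) = (0.0161−0.1953)/(149.9997−95.6691) = -0.0033. V = [p*·0.0161 + (1−p*)·0.1953]/1.2 = 0.0361. B = V − Δ·S = 0.4257.
(0,0): S=93.0000. Δ = (V_up−V_dn)/(S_up−S_dn) = (0.0361−0.2260)/(118.1100−75.3300) = -0.0044. V = [p*·0.0361 + (1−p*)·0.2260]/1.2 = 0.0542. B = V − Δ·S = 0.4670.
Each (Δ,B) replicates both successor values, so the strategy is self-financing and V0 is arbitrage-free.

(0,0): Delta=-0.0044 Bond=0.4670
(1,0): Delta=-0.0144 Bond=1.3112
(1,1): Delta=-0.0033 Bond=0.4257
(2,0): Delta=0.0000 Bond=0.6944
(2,1): Delta=-0.0161 Bond=1.7312
(2,2): Delta=-0.0018 Bond=0.2918
(3,0): Delta=0.0000 Bond=0.8333
(3,1): Delta=0.0000 Bond=0.8333
(3,2): Delta=-0.0179 Bond=2.3007
(3,3): Delta=0.0000 Bond=0.0000
V0=0.0542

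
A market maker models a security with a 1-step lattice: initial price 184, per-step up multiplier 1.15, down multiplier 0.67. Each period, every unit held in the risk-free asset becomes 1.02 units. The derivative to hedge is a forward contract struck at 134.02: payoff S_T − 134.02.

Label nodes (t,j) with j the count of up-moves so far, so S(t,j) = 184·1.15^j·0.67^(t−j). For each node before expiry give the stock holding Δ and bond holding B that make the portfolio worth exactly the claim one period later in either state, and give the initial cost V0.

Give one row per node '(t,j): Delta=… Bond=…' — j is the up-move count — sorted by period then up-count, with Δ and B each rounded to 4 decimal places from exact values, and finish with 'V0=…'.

No-arbitrage ⇒ martingale measure with p* = (R−d)/(u−d) = 0.7292.
Terminal payoffs: V(1,0)=-10.7400, V(1,1)=77.5800
Node (0,0) S=184.0000: V=(p*·77.5800+(1−p*)·-10.7400)/1.02=52.6078; Δ=(77.5800−-10.7400)/(211.6000−123.2800)=1.0000; B=V−Δ·S=-131.3922
Root portfolio cost Δ·184+B reproduces V0=52.6078.

(0,0): Delta=1.0000 Bond=-131.3922
V0=52.6078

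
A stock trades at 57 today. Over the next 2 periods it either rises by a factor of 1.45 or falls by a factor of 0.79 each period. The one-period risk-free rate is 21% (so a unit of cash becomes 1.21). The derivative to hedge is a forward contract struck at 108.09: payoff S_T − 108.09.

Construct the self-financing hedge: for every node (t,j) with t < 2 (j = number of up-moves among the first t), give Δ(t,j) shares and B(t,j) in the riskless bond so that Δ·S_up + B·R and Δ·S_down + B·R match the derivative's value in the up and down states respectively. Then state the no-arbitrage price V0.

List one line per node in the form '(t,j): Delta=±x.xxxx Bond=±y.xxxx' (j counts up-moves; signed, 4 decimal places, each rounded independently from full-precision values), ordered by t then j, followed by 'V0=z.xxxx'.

Risk-neutral probability p* = (R−d)/(u−d) = (1.21−0.79)/(1.45−0.79) = 0.6364.
Terminal payoffs: V(2,0)=-72.5163, V(2,1)=-42.7965, V(2,2)=11.7525
Node (1,0) S=45.0300: V=(p*·-42.7965+(1−p*)·-72.5163)/1.21=-44.3006; Δ=(-42.7965−-72.5163)/(65.2935−35.5737)=1.0000; B=V−Δ·S=-89.3306
Node (1,1) S=82.6500: V=(p*·11.7525+(1−p*)·-42.7965)/1.21=-6.6806; Δ=(11.7525−-42.7965)/(119.8425−65.2935)=1.0000; B=V−Δ·S=-89.3306
Node (0,0) S=57.0000: V=(p*·-6.6806+(1−p*)·-44.3006)/1.21=-16.8269; Δ=(-6.6806−-44.3006)/(82.6500−45.0300)=1.0000; B=V−Δ·S=-73.8269
Root portfolio cost Δ·57+B reproduces V0=-16.8269.

(0,0): Delta=1.0000 Bond=-73.8269
(1,0): Delta=1.0000 Bond=-89.3306
(1,1): Delta=1.0000 Bond=-89.3306
V0=-16.8269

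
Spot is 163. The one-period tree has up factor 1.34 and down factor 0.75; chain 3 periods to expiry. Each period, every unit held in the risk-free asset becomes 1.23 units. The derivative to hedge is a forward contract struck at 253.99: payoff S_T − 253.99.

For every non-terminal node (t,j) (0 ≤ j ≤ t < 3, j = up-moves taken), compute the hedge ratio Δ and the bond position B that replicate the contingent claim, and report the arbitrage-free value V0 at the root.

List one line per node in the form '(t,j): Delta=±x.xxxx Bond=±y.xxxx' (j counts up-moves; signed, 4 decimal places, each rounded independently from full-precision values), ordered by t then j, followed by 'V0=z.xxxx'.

Under the risk-neutral measure, an up-move has probability p* = (R−d)/(u−d) = 0.8136 and values discount at R = 1.23.
Terminal payoffs: V(3,0)=-185.2244, V(3,1)=-131.1287, V(3,2)=-34.4779, V(3,3)=138.2050
  t=2,j=0: stock 91.6875 → up 122.8613 (V=-131.1287), down 68.7656 (V=-185.2244). Price -114.8084; hedge Δ=1.0000, bond B=-206.4959.
  t=2,j=1: stock 163.8150 → up 219.5121 (V=-34.4779), down 122.8612 (V=-131.1287). Price -42.6809; hedge Δ=1.0000, bond B=-206.4959.
  t=2,j=2: stock 292.6828 → up 392.1950 (V=138.2050), down 219.5121 (V=-34.4779). Price 86.1869; hedge Δ=1.0000, bond B=-206.4959.
  t=1,j=0: stock 122.2500 → up 163.8150 (V=-42.6809), down 91.6875 (V=-114.8084). Price -45.6329; hedge Δ=1.0000, bond B=-167.8829.
  t=1,j=1: stock 218.4200 → up 292.6828 (V=86.1869), down 163.8150 (V=-42.6809). Price 50.5371; hedge Δ=1.0000, bond B=-167.8829.
  t=0,j=0: stock 163.0000 → up 218.4200 (V=50.5371), down 122.2500 (V=-45.6329). Price 26.5099; hedge Δ=1.0000, bond B=-136.4901.
Self-financing check: at every node Δ·S+B equals the discounted successor values.

(0,0): Delta=1.0000 Bond=-136.4901
(1,0): Delta=1.0000 Bond=-167.8829
(1,1): Delta=1.0000 Bond=-167.8829
(2,0): Delta=1.0000 Bond=-206.4959
(2,1): Delta=1.0000 Bond=-206.4959
(2,2): Delta=1.0000 Bond=-206.4959
V0=26.5099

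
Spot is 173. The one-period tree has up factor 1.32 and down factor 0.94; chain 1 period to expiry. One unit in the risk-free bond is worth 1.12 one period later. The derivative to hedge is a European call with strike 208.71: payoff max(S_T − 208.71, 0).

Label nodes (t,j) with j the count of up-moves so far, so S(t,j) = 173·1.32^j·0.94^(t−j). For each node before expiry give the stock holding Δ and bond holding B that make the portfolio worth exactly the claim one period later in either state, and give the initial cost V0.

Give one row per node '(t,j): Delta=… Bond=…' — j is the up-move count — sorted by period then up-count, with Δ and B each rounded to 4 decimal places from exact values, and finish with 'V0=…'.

(0,0): Delta=0.2989 Bond=-43.3999
V0=8.3106

Since d<R<u, set p* = (R−d)/(u−d) = 0.4737; price each node as the discounted p*-expectation of its children.
Payoff layer (t=1): V(1,0)=0.0000, V(1,1)=19.6500
  t=0,j=0: stock 173.0000 → up 228.3600 (V=19.6500), down 162.6200 (V=0.0000). Price 8.3106; hedge Δ=0.2989, bond B=-43.3999.
Self-financing check: at every node Δ·S+B equals the discounted successor values.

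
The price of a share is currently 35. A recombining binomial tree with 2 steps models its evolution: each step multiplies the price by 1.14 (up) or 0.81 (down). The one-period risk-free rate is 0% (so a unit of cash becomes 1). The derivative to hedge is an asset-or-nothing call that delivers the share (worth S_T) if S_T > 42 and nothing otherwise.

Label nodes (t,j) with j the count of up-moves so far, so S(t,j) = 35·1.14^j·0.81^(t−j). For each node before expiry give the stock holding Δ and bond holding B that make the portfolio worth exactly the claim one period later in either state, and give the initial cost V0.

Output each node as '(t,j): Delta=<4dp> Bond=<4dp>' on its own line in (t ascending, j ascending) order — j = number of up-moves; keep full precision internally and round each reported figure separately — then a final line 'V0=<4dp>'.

(0,0): Delta=2.2674 Bond=-64.2819
(1,0): Delta=0.0000 Bond=0.0000
(1,1): Delta=3.4545 Bond=-111.6475
V0=15.0785

No-arbitrage ⇒ martingale measure with p* = (R−d)/(u−d) = 0.5758.
Terminal values V(2,·): V(2,0)=0.0000, V(2,1)=0.0000, V(2,2)=45.4860
Node (1,0) S=28.3500: V=(p*·0.0000+(1−p*)·0.0000)/1=0.0000; Δ=(0.0000−0.0000)/(32.3190−22.9635)=0.0000; B=V−Δ·S=0.0000
Node (1,1) S=39.9000: V=(p*·45.4860+(1−p*)·0.0000)/1=26.1889; Δ=(45.4860−0.0000)/(45.4860−32.3190)=3.4545; B=V−Δ·S=-111.6475
Node (0,0) S=35.0000: V=(p*·26.1889+(1−p*)·0.0000)/1=15.0785; Δ=(26.1889−0.0000)/(39.9000−28.3500)=2.2674; B=V−Δ·S=-64.2819
The time-0 hedge costs 15.0785, which is the no-arbitrage price.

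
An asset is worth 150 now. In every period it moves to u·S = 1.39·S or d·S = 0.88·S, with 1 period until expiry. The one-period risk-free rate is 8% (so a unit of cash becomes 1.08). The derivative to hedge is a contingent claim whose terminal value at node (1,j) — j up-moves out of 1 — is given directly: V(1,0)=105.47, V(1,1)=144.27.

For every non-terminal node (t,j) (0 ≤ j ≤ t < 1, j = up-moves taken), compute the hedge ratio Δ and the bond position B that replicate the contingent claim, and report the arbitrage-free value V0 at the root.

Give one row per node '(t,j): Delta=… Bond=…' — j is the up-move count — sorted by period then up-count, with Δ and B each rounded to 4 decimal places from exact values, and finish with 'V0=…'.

(0,0): Delta=0.5072 Bond=35.6676
V0=111.7460

The replicating-portfolio and risk-neutral prices coincide; use p* = (1.08−0.88)/(1.39−0.88) = 0.3922 for the latter.
At expiry t=1: V(1,0)=105.4700, V(1,1)=144.2700
Node (0,0) S=150.0000: V=(p*·144.2700+(1−p*)·105.4700)/1.08=111.7460; Δ=(144.2700−105.4700)/(208.5000−132.0000)=0.5072; B=V−Δ·S=35.6676
The time-0 hedge costs 111.7460, which is the no-arbitrage price.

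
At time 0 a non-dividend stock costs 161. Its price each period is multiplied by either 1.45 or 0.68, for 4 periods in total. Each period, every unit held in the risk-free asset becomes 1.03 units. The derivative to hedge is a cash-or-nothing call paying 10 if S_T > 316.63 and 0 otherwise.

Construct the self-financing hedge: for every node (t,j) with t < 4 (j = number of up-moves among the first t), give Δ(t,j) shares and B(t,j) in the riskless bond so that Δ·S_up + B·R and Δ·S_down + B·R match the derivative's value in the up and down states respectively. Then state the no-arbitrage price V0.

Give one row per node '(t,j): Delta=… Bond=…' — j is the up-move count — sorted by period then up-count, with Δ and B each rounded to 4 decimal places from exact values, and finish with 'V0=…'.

Since d<R<u, set p* = (R−d)/(u−d) = 0.4545; price each node as the discounted p*-expectation of its children.
Terminal values V(4,·): V(4,0)=0.0000, V(4,1)=0.0000, V(4,2)=0.0000, V(4,3)=10.0000, V(4,4)=10.0000
(3,0): S=50.6236. Δ = (V_up−V_dn)/(S_up−S_dn) = (0.0000−0.0000)/(73.4042−34.4240) = 0.0000. V = [p*·0.0000 + (1−p*)·0.0000]/1.03 = 0.0000. B = V − Δ·S = 0.0000.
(3,1): S=107.9473. Δ = (V_up−V_dn)/(S_up−S_dn) = (0.0000−0.0000)/(156.5236−73.4042) = 0.0000. V = [p*·0.0000 + (1−p*)·0.0000]/1.03 = 0.0000. B = V − Δ·S = 0.0000.
(3,2): S=230.1817. Δ = (V_up−V_dn)/(S_up−S_dn) = (10.0000−0.0000)/(333.7635−156.5236) = 0.0564. V = [p*·10.0000 + (1−p*)·0.0000]/1.03 = 4.4131. B = V − Δ·S = -8.5740.
(3,3): S=490.8286. Δ = (V_up−V_dn)/(S_up−S_dn) = (10.0000−10.0000)/(711.7015−333.7635) = 0.0000. V = [p*·10.0000 + (1−p*)·10.0000]/1.03 = 9.7087. B = V − Δ·S = 9.7087.
(2,0): S=74.4464. Δ = (V_up−V_dn)/(S_up−S_dn) = (0.0000−0.0000)/(107.9473−50.6236) = 0.0000. V = [p*·0.0000 + (1−p*)·0.0000]/1.03 = 0.0000. B = V − Δ·S = 0.0000.
(2,1): S=158.7460. Δ = (V_up−V_dn)/(S_up−S_dn) = (4.4131−0.0000)/(230.1817−107.9473) = 0.0361. V = [p*·4.4131 + (1−p*)·0.0000]/1.03 = 1.9475. B = V − Δ·S = -3.7837.
(2,2): S=338.5025. Δ = (V_up−V_dn)/(S_up−S_dn) = (9.7087−4.4131)/(490.8286−230.1817) = 0.0203. V = [p*·9.7087 + (1−p*)·4.4131]/1.03 = 6.6215. B = V − Δ·S = -0.2560.
(1,0): S=109.4800. Δ = (V_up−V_dn)/(S_up−S_dn) = (1.9475−0.0000)/(158.7460−74.4464) = 0.0231. V = [p*·1.9475 + (1−p*)·0.0000]/1.03 = 0.8594. B = V − Δ·S = -1.6698.
(1,1): S=233.4500. Δ = (V_up−V_dn)/(S_up−S_dn) = (6.6215−1.9475)/(338.5025−158.7460) = 0.0260. V = [p*·6.6215 + (1−p*)·1.9475]/1.03 = 3.9535. B = V − Δ·S = -2.1167.
(0,0): S=161.0000. Δ = (V_up−V_dn)/(S_up−S_dn) = (3.9535−0.8594)/(233.4500−109.4800) = 0.0250. V = [p*·3.9535 + (1−p*)·0.8594]/1.03 = 2.1998. B = V − Δ·S = -1.8184.
Self-financing check: at every node Δ·S+B equals the discounted successor values.

(0,0): Delta=0.0250 Bond=-1.8184
(1,0): Delta=0.0231 Bond=-1.6698
(1,1): Delta=0.0260 Bond=-2.1167
(2,0): Delta=0.0000 Bond=0.0000
(2,1): Delta=0.0361 Bond=-3.7837
(2,2): Delta=0.0203 Bond=-0.2560
(3,0): Delta=0.0000 Bond=0.0000
(3,1): Delta=0.0000 Bond=0.0000
(3,2): Delta=0.0564 Bond=-8.5740
(3,3): Delta=0.0000 Bond=9.7087
V0=2.1998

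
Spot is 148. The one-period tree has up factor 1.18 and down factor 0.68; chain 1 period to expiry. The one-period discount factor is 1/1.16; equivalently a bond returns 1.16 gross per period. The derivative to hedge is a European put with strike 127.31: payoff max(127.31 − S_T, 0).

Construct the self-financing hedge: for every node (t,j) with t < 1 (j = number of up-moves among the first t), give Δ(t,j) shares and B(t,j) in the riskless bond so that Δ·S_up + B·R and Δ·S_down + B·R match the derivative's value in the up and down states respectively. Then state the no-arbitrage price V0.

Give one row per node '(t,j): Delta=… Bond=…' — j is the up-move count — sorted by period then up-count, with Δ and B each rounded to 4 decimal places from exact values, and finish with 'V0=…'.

(0,0): Delta=-0.3604 Bond=54.2597
V0=0.9197

Under the risk-neutral measure, an up-move has probability p* = (R−d)/(u−d) = 0.9600 and values discount at R = 1.16.
Payoff layer (t=1): V(1,0)=26.6700, V(1,1)=0.0000
Node (0,0) S=148.0000: V=(p*·0.0000+(1−p*)·26.6700)/1.16=0.9197; Δ=(0.0000−26.6700)/(174.6400−100.6400)=-0.3604; B=V−Δ·S=54.2597
Self-financing check: at every node Δ·S+B equals the discounted successor values.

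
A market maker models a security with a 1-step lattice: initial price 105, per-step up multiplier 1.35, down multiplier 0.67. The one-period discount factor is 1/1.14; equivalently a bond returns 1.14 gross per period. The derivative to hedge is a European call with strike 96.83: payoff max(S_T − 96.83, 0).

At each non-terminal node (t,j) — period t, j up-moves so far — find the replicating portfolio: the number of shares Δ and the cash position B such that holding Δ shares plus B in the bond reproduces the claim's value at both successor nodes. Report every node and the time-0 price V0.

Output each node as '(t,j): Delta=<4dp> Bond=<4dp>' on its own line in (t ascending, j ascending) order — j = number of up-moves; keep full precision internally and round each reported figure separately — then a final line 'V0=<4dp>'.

Risk-neutral probability p* = (R−d)/(u−d) = (1.14−0.67)/(1.35−0.67) = 0.6912.
Payoff layer (t=1): V(1,0)=0.0000, V(1,1)=44.9200
Node (0,0) S=105.0000: V=(p*·44.9200+(1−p*)·0.0000)/1.14=27.2348; Δ=(44.9200−0.0000)/(141.7500−70.3500)=0.6291; B=V−Δ·S=-38.8240
Root portfolio cost Δ·105+B reproduces V0=27.2348.

(0,0): Delta=0.6291 Bond=-38.8240
V0=27.2348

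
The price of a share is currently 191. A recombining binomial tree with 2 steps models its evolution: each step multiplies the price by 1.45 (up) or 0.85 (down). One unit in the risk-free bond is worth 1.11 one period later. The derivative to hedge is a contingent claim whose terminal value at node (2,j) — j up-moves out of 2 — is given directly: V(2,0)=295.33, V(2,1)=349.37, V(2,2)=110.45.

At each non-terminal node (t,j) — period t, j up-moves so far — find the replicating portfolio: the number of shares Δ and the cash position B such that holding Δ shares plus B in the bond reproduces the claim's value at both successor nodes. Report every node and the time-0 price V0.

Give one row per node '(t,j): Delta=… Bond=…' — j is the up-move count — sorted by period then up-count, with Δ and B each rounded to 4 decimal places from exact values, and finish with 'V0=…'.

(0,0): Delta=-0.5732 Bond=342.5335
(1,0): Delta=0.5548 Bond=197.0931
(1,1): Delta=-1.4378 Bond=619.6757
V0=233.0601

Since d<R<u, set p* = (R−d)/(u−d) = 0.4333; price each node as the discounted p*-expectation of its children.
At expiry t=2: V(2,0)=295.3300, V(2,1)=349.3700, V(2,2)=110.4500
(1,0): S=162.3500. Δ = (V_up−V_dn)/(S_up−S_dn) = (349.3700−295.3300)/(235.4075−137.9975) = 0.5548. V = [p*·349.3700 + (1−p*)·295.3300]/1.11 = 287.1598. B = V − Δ·S = 197.0931.
(1,1): S=276.9500. Δ = (V_up−V_dn)/(S_up−S_dn) = (110.4500−349.3700)/(401.5775−235.4075) = -1.4378. V = [p*·110.4500 + (1−p*)·349.3700]/1.11 = 221.4757. B = V − Δ·S = 619.6757.
(0,0): S=191.0000. Δ = (V_up−V_dn)/(S_up−S_dn) = (221.4757−287.1598)/(276.9500−162.3500) = -0.5732. V = [p*·221.4757 + (1−p*)·287.1598]/1.11 = 233.0601. B = V − Δ·S = 342.5335.
Root portfolio cost Δ·191+B reproduces V0=233.0601.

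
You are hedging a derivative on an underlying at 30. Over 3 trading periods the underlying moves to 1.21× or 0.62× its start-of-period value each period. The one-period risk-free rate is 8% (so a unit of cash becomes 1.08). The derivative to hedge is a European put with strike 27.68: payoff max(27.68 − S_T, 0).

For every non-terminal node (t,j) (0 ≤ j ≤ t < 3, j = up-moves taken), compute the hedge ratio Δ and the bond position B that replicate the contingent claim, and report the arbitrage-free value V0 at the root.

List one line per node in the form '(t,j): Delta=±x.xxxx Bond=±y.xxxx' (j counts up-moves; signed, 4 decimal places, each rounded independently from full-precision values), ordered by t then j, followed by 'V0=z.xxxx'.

Risk-neutral probability p* = (R−d)/(u−d) = (1.08−0.62)/(1.21−0.62) = 0.7797.
At expiry t=3: V(3,0)=20.5302, V(3,1)=13.7263, V(3,2)=0.4477, V(3,3)=0.0000
(2,0): S=11.5320. Δ = (V_up−V_dn)/(S_up−S_dn) = (13.7263−20.5302)/(13.9537−7.1498) = -1.0000. V = [p*·13.7263 + (1−p*)·20.5302]/1.08 = 14.0976. B = V − Δ·S = 25.6296.
(2,1): S=22.5060. Δ = (V_up−V_dn)/(S_up−S_dn) = (0.4477−13.7263)/(27.2323−13.9537) = -1.0000. V = [p*·0.4477 + (1−p*)·13.7263]/1.08 = 3.1236. B = V − Δ·S = 25.6296.
(2,2): S=43.9230. Δ = (V_up−V_dn)/(S_up−S_dn) = (0.0000−0.4477)/(53.1468−27.2323) = -0.0173. V = [p*·0.0000 + (1−p*)·0.4477]/1.08 = 0.0913. B = V − Δ·S = 0.8502.
(1,0): S=18.6000. Δ = (V_up−V_dn)/(S_up−S_dn) = (3.1236−14.0976)/(22.5060−11.5320) = -1.0000. V = [p*·3.1236 + (1−p*)·14.0976]/1.08 = 5.1311. B = V − Δ·S = 23.7311.
(1,1): S=36.3000. Δ = (V_up−V_dn)/(S_up−S_dn) = (0.0913−3.1236)/(43.9230−22.5060) = -0.1416. V = [p*·0.0913 + (1−p*)·3.1236]/1.08 = 0.7032. B = V − Δ·S = 5.8427.
(0,0): S=30.0000. Δ = (V_up−V_dn)/(S_up−S_dn) = (0.7032−5.1311)/(36.3000−18.6000) = -0.2502. V = [p*·0.7032 + (1−p*)·5.1311]/1.08 = 1.5545. B = V − Δ·S = 9.0595.
The time-0 hedge costs 1.5545, which is the no-arbitrage price.

(0,0): Delta=-0.2502 Bond=9.0595
(1,0): Delta=-1.0000 Bond=23.7311
(1,1): Delta=-0.1416 Bond=5.8427
(2,0): Delta=-1.0000 Bond=25.6296
(2,1): Delta=-1.0000 Bond=25.6296
(2,2): Delta=-0.0173 Bond=0.8502
V0=1.5545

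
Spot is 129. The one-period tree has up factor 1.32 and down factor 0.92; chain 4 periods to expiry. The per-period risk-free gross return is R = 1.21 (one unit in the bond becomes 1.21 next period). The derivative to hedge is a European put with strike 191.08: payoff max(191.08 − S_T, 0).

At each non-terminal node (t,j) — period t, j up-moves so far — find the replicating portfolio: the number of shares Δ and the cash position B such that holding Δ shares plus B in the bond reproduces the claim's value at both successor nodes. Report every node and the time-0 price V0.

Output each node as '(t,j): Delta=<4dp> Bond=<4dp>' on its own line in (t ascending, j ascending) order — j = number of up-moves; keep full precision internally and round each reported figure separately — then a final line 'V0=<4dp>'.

(0,0): Delta=-0.1168 Bond=17.0734
(1,0): Delta=-0.3808 Bond=51.9835
(1,1): Delta=-0.0471 Bond=8.7771
(2,0): Delta=-1.0000 Bond=130.5102
(2,1): Delta=-0.2171 Bond=37.2548
(2,2): Delta=-0.0021 Bond=0.5176
(3,0): Delta=-1.0000 Bond=157.9174
(3,1): Delta=-1.0000 Bond=157.9174
(3,2): Delta=-0.0101 Bond=2.2773
(3,3): Delta=0.0000 Bond=0.0000
V0=2.0017

The replicating-portfolio and risk-neutral prices coincide; use p* = (1.21−0.92)/(1.32−0.92) = 0.7250 for the latter.
Terminal values V(4,·): V(4,0)=98.6653, V(4,1)=58.4850, V(4,2)=0.8350, V(4,3)=0.0000, V(4,4)=0.0000
(3,0): S=100.4508. Δ = (V_up−V_dn)/(S_up−S_dn) = (58.4850−98.6653)/(132.5950−92.4147) = -1.0000. V = [p*·58.4850 + (1−p*)·98.6653]/1.21 = 57.4666. B = V − Δ·S = 157.9174.
(3,1): S=144.1250. Δ = (V_up−V_dn)/(S_up−S_dn) = (0.8350−58.4850)/(190.2450−132.5950) = -1.0000. V = [p*·0.8350 + (1−p*)·58.4850]/1.21 = 13.7924. B = V − Δ·S = 157.9174.
(3,2): S=206.7880. Δ = (V_up−V_dn)/(S_up−S_dn) = (0.0000−0.8350)/(272.9602−190.2450) = -0.0101. V = [p*·0.0000 + (1−p*)·0.8350]/1.21 = 0.1898. B = V − Δ·S = 2.2773.
(3,3): S=296.6959. Δ = (V_up−V_dn)/(S_up−S_dn) = (0.0000−0.0000)/(391.6386−272.9602) = 0.0000. V = [p*·0.0000 + (1−p*)·0.0000]/1.21 = 0.0000. B = V − Δ·S = 0.0000.
(2,0): S=109.1856. Δ = (V_up−V_dn)/(S_up−S_dn) = (13.7924−57.4666)/(144.1250−100.4508) = -1.0000. V = [p*·13.7924 + (1−p*)·57.4666]/1.21 = 21.3246. B = V − Δ·S = 130.5102.
(2,1): S=156.6576. Δ = (V_up−V_dn)/(S_up−S_dn) = (0.1898−13.7924)/(206.7880−144.1250) = -0.2171. V = [p*·0.1898 + (1−p*)·13.7924]/1.21 = 3.2483. B = V − Δ·S = 37.2548.
(2,2): S=224.7696. Δ = (V_up−V_dn)/(S_up−S_dn) = (0.0000−0.1898)/(296.6959−206.7880) = -0.0021. V = [p*·0.0000 + (1−p*)·0.1898]/1.21 = 0.0431. B = V − Δ·S = 0.5176.
(1,0): S=118.6800. Δ = (V_up−V_dn)/(S_up−S_dn) = (3.2483−21.3246)/(156.6576−109.1856) = -0.3808. V = [p*·3.2483 + (1−p*)·21.3246]/1.21 = 6.7928. B = V − Δ·S = 51.9835.
(1,1): S=170.2800. Δ = (V_up−V_dn)/(S_up−S_dn) = (0.0431−3.2483)/(224.7696−156.6576) = -0.0471. V = [p*·0.0431 + (1−p*)·3.2483]/1.21 = 0.7641. B = V − Δ·S = 8.7771.
(0,0): S=129.0000. Δ = (V_up−V_dn)/(S_up−S_dn) = (0.7641−6.7928)/(170.2800−118.6800) = -0.1168. V = [p*·0.7641 + (1−p*)·6.7928]/1.21 = 2.0017. B = V − Δ·S = 17.0734.
The time-0 hedge costs 2.0017, which is the no-arbitrage price.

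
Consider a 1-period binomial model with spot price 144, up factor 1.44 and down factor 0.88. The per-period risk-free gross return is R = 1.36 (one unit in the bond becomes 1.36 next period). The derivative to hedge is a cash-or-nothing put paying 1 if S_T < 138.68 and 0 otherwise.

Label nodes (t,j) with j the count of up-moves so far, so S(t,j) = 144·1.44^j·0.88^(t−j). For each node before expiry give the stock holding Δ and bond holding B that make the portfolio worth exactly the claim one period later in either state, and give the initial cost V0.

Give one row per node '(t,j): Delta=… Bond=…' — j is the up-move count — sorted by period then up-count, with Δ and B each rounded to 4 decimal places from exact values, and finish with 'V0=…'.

Since d<R<u, set p* = (R−d)/(u−d) = 0.8571; price each node as the discounted p*-expectation of its children.
Payoff layer (t=1): V(1,0)=1.0000, V(1,1)=0.0000
Node (0,0) S=144.0000: V=(p*·0.0000+(1−p*)·1.0000)/1.36=0.1050; Δ=(0.0000−1.0000)/(207.3600−126.7200)=-0.0124; B=V−Δ·S=1.8908
Check: Δ(0,0)·S0 + B(0,0) = 0.1050 = V0.

(0,0): Delta=-0.0124 Bond=1.8908
V0=0.1050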